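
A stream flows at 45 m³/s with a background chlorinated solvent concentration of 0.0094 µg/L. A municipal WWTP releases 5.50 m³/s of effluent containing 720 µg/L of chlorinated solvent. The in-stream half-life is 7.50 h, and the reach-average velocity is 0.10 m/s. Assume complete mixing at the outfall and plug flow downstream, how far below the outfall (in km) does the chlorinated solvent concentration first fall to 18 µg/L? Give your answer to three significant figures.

Flow-weighted average: C = (45.00·0.009400 + 5.500·720.0) / 50.50 = 3960/50.50 = 78.42 µg/L.
Half-life 7.50 h → k = ln 2 / 7.50 = 0.09242 h⁻¹ = 2.218 d⁻¹.
Set 78.42·exp(−k·t) = 18 → t = ln(78.42/18)/k = 57330 s = 15.92 h.
Distance = v·t = 0.10·57330 = 5733 m = 5.733 km.

5.73 km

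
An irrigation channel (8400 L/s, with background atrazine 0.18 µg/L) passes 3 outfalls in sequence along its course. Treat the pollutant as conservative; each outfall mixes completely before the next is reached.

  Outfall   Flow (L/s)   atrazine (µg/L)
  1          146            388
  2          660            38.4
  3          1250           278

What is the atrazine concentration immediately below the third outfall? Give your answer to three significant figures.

Below outfall 1: Q → 8546 L/s, C = (8400·0.1800 + 146.0·388.0)/8546 = 6.806 µg/L.
Below outfall 2: Q → 9206 L/s, C = (8546·6.806 + 660.0·38.40)/9206 = 9.071 µg/L.
Below outfall 3: Q → 10460 L/s, C = (9206·9.071 + 1250·278.0)/10460 = 41.22 µg/L.

41.2 µg/L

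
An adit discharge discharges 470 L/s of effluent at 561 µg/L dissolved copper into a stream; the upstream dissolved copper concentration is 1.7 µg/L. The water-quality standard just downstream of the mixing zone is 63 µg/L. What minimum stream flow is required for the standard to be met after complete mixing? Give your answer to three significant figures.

3820 L/s

Set C_mix = 63: (Q·1.700 + 470.0·561.0) / (Q + 470.0) = 63
→ Q = 470.0·(561.0 − 63)/(63 − 1.700) = 3818 L/s.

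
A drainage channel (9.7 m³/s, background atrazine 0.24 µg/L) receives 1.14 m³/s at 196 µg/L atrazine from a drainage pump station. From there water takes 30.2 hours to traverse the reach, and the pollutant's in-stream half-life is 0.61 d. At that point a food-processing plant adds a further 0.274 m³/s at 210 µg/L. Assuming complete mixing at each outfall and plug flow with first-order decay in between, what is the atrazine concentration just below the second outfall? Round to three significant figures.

10.0 µg/L

Conservation of mass: C = (9.700·0.2400 + 1.140·196.0) / 10.84 = 225.8/10.84 = 20.83 µg/L; combined flow 10.84 m³/s.
Half-life 0.61 d → k = ln 2 / 0.61 = 1.136 d⁻¹.
After decay, C = 20.83 × e^(−kt) = 20.83 × 0.2393 = 4.985 µg/L.
Second outfall: C = (10.84·4.985 + 0.2740·210.0)/11.11 = 10.04 µg/L.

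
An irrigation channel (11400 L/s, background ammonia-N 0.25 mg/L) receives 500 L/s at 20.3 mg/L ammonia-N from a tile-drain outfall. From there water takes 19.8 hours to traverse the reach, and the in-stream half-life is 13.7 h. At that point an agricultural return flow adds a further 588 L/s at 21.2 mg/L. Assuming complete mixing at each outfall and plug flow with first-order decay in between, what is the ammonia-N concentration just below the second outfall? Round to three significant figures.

Mixed concentration C = ΣQC/ΣQ = (11400·0.2500 + 500.0·20.30) / 11900 = 13000/11900 = 1.092 mg/L; combined flow 11900 L/s.
Half-life 13.7 h → k = ln 2 / 13.7 = 0.05059 h⁻¹ = 1.214 d⁻¹.
Decay over the reach: 1.092·exp(−kt) = 1.092·0.3672 = 0.4012 mg/L.
At the second outfall, C = (11900·0.4012 + 588.0·21.20) / (11900 + 588.0) = 1.380 mg/L.

1.38 mg/L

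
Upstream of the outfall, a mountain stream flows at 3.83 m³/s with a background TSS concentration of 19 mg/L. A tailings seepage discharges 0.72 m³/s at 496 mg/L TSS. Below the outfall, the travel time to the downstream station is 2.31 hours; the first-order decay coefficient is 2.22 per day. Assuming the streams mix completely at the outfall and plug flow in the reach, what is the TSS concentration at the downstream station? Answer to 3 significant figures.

Conservation of mass: C = (3.830·19.00 + 0.7200·496.0) / 4.550 = 429.9/4.550 = 94.48 mg/L.
First-order decay: C = 94.48·exp(−k·t) = 94.48·0.8076 = 76.30 mg/L.

76.3 mg/L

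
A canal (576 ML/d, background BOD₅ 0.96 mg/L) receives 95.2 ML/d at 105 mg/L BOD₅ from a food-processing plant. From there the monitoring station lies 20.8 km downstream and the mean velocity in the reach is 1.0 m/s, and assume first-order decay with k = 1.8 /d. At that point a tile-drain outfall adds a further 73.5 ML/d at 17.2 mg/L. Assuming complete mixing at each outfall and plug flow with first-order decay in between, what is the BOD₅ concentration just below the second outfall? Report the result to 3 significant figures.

Mixed concentration C = ΣQC/ΣQ = (576.0·0.9600 + 95.20·105.0) / 671.2 = 10550/671.2 = 15.72 mg/L; combined flow 671.2 ML/d.
Travel time t = 20.8·1000 / 1.0 = 20800 s = 5.778 h.
First-order decay: C = 15.72·exp(−k·t) = 15.72·0.6483 = 10.19 mg/L.
At the second outfall, C = (671.2·10.19 + 73.50·17.20) / (671.2 + 73.50) = 10.88 mg/L.

10.9 mg/L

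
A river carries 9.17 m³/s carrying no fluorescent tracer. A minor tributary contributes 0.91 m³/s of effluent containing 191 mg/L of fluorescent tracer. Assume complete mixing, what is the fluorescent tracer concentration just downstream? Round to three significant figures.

Mass balance: C = (9.170·0 + 0.9100·191.0) / 10.08 = 173.8/10.08 = 17.24 mg/L.

17.2 mg/L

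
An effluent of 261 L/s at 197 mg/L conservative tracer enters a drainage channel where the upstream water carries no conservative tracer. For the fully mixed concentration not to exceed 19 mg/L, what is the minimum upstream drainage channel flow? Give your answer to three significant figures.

2450 L/s

Set C_mix = 19: (Q·0 + 261.0·197.0) / (Q + 261.0) = 19
→ Q = 261.0·(197.0 − 19)/(19 − 0) = 2445 L/s.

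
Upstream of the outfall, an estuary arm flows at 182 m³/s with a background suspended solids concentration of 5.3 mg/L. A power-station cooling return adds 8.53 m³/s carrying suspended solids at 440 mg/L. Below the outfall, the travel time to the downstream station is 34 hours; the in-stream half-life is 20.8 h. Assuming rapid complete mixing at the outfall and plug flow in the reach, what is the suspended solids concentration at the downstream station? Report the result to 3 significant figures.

7.97 mg/L

Flow-weighted average: C = (182.0·5.300 + 8.530·440.0) / 190.5 = 4718/190.5 = 24.76 mg/L.
Half-life 20.8 h → k = ln 2 / 20.8 = 0.03332 h⁻¹ = 0.7998 d⁻¹.
First-order decay: C = 24.76·exp(−k·t) = 24.76·0.3221 = 7.975 mg/L.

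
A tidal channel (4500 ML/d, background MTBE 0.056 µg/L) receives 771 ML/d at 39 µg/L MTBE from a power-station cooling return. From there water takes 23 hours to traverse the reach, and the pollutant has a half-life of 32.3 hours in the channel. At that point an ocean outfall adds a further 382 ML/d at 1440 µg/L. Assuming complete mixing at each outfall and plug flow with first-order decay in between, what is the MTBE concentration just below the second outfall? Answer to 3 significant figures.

101 µg/L

Flow-weighted average: C = (4500·0.05600 + 771.0·39.00) / 5271 = 30320/5271 = 5.752 µg/L; combined flow 5271 ML/d.
Half-life 32.3 h → k = ln 2 / 32.3 = 0.02146 h⁻¹ = 0.5150 d⁻¹.
Decay over the reach: 5.752·exp(−kt) = 5.752·0.6104 = 3.512 µg/L.
Second outfall: C = (5271·3.512 + 382.0·1440)/5653 = 100.6 µg/L.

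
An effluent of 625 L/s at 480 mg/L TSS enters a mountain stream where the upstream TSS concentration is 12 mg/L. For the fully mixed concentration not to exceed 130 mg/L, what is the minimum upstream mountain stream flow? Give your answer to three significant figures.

Set C_mix = 130: (Q·12.00 + 625.0·480.0) / (Q + 625.0) = 130
→ Q = 625.0·(480.0 − 130)/(130 − 12.00) = 1854 L/s.

1850 L/s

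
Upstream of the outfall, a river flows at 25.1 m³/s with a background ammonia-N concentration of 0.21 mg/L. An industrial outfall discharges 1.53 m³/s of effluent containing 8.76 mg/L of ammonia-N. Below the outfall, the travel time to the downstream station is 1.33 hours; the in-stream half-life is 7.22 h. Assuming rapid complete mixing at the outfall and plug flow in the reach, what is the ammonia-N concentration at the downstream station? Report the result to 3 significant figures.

0.617 mg/L

Flow-weighted average: C = (25.10·0.2100 + 1.530·8.760) / 26.63 = 18.67/26.63 = 0.7012 mg/L.
Half-life 7.22 h → k = ln 2 / 7.22 = 0.09600 h⁻¹ = 2.304 d⁻¹.
Decay over the reach: 0.7012·exp(−kt) = 0.7012·0.8801 = 0.6172 mg/L.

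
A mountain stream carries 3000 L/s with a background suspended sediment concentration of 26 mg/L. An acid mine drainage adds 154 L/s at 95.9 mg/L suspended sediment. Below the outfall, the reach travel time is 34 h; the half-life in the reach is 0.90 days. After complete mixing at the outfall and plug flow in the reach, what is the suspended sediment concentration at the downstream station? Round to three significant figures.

9.88 mg/L

Mixed concentration C = ΣQC/ΣQ = (3000·26.00 + 154.0·95.90) / 3154 = 92770/3154 = 29.41 mg/L.
Half-life 0.90 d → k = ln 2 / 0.90 = 0.7702 d⁻¹.
Applying C = C₀e^(−kt): 29.41 × 0.3359 = 9.879 mg/L.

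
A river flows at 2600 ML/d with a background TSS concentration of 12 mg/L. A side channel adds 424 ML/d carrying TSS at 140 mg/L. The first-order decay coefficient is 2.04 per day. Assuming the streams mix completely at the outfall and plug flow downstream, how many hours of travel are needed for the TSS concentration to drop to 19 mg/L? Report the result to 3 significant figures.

Mixed concentration C = ΣQC/ΣQ = (2600·12.00 + 424.0·140.0) / 3024 = 90560/3024 = 29.95 mg/L.
29.95·exp(−k·t) = 19 → t = ln(29.95/19)/k = 19270 s = 5.353 h.

5.35 h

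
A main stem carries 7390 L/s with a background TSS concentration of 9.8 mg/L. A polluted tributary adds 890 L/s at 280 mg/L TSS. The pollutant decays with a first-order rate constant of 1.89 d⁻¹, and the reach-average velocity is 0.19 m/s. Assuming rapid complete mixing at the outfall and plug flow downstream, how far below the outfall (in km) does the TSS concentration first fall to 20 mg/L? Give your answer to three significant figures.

5.77 km

Mixed concentration C = ΣQC/ΣQ = (7390·9.800 + 890.0·280.0) / 8280 = 321600/8280 = 38.84 mg/L.
Set 38.84·exp(−k·t) = 20 → t = ln(38.84/20)/k = 30350 s = 8.429 h.
Distance = v·t = 0.19·30350 = 5766 m = 5.766 km.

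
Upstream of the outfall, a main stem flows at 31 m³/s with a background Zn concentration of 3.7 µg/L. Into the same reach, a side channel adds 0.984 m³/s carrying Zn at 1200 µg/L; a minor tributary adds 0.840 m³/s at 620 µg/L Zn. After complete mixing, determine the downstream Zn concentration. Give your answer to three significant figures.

Flow-weighted average: C = (31.00·3.700 + 0.9840·1200 + 0.8400·620.0) / 32.82 = 1816/32.82 = 55.33 µg/L.

55.3 µg/L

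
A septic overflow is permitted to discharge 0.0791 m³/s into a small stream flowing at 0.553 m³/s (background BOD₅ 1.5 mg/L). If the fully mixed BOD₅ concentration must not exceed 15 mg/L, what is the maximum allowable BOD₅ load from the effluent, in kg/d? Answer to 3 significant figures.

Mass balance at the limit: 0.5530·1.500 + 0.07910·Cₑ = 0.6321·15 → Cₑ = 109.4 mg/L.
Load = 0.07910 m³/s × 109.4 g/m³ × 86 400 s/d = 747.5 kg/d.

748 kg/d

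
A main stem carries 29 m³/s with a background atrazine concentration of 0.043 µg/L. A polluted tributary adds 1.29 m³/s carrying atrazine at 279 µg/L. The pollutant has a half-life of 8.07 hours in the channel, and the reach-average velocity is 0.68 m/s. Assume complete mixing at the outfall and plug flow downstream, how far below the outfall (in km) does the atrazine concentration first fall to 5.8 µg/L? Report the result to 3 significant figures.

20.5 km

Conservation of mass: C = (29.00·0.04300 + 1.290·279.0) / 30.29 = 361.2/30.29 = 11.92 µg/L.
Half-life 8.07 h → k = ln 2 / 8.07 = 0.08589 h⁻¹ = 2.061 d⁻¹.
Set 11.92·exp(−k·t) = 5.8 → t = ln(11.92/5.8)/k = 30200 s = 8.390 h.
Distance = v·t = 0.68·30200 = 20540 m = 20.54 km.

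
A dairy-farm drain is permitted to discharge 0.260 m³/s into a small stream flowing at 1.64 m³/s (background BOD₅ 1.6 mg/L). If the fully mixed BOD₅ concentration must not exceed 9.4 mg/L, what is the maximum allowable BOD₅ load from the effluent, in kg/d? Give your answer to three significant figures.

1320 kg/d

Mass balance at the limit: 1.640·1.600 + 0.2600·Cₑ = 1.900·9.4 → Cₑ = 58.60 mg/L.
Load = 0.2600 m³/s × 58.60 g/m³ × 86 400 s/d = 1316 kg/d.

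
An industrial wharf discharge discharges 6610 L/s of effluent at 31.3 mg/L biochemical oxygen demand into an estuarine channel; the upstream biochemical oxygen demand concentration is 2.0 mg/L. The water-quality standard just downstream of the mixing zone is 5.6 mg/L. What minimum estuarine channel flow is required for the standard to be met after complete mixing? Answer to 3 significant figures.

47200 L/s

Set C_mix = 5.6: (Q·2.000 + 6610·31.30) / (Q + 6610) = 5.6
→ Q = 6610·(31.30 − 5.6)/(5.6 − 2.000) = 47190 L/s.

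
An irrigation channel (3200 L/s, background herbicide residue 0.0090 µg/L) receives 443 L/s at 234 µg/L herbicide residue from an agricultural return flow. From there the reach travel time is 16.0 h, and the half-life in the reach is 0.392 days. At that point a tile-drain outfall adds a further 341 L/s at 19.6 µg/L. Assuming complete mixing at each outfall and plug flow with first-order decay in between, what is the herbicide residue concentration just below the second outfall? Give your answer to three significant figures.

9.68 µg/L

Mass balance: C = (3200·0.009000 + 443.0·234.0) / 3643 = 103700/3643 = 28.46 µg/L; combined flow 3643 L/s.
Half-life 0.392 d → k = ln 2 / 0.392 = 1.768 d⁻¹.
Applying C = C₀e^(−kt): 28.46 × 0.3076 = 8.756 µg/L.
Second outfall: C = (3643·8.756 + 341.0·19.60)/3984 = 9.685 µg/L.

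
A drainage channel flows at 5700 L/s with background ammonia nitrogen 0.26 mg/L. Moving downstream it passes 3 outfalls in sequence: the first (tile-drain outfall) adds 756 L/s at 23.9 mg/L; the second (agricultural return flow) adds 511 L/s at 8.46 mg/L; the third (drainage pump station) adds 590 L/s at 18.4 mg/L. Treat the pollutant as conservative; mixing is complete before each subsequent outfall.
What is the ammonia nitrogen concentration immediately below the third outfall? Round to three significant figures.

After outfall 1: Q = 5700 + 756.0 = 6456 L/s; C = (5700·0.2600 + 756.0·23.90)/6456 = 3.028 mg/L.
After outfall 2: Q = 6456 + 511.0 = 6967 L/s; C = (6456·3.028 + 511.0·8.460)/6967 = 3.427 mg/L.
After outfall 3: Q = 6967 + 590.0 = 7557 L/s; C = (6967·3.427 + 590.0·18.40)/7557 = 4.596 mg/L.

4.60 mg/L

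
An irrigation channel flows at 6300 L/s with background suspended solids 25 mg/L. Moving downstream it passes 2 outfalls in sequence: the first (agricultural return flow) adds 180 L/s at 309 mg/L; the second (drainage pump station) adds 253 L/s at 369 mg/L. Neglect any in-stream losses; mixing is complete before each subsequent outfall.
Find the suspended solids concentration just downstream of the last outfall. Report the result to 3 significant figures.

Outfall 1: combined Q = 6480 L/s; C = (6300·25.00 + 180.0·309.0)/6480 = 32.89 mg/L.
Outfall 2: combined Q = 6733 L/s; C = (6480·32.89 + 253.0·369.0)/6733 = 45.52 mg/L.

45.5 mg/L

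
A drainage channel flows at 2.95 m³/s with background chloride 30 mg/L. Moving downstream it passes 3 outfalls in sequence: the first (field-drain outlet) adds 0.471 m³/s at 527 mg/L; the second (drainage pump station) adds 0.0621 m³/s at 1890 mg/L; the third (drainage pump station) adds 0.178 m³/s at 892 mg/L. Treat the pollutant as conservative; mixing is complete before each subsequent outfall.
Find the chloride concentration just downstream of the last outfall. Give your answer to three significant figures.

167 mg/L

Below outfall 1: Q → 3.421 m³/s, C = (2.950·30.00 + 0.4710·527.0)/3.421 = 98.43 mg/L.
Below outfall 2: Q → 3.483 m³/s, C = (3.421·98.43 + 0.06210·1890)/3.483 = 130.4 mg/L.
Below outfall 3: Q → 3.661 m³/s, C = (3.483·130.4 + 0.1780·892.0)/3.661 = 167.4 mg/L.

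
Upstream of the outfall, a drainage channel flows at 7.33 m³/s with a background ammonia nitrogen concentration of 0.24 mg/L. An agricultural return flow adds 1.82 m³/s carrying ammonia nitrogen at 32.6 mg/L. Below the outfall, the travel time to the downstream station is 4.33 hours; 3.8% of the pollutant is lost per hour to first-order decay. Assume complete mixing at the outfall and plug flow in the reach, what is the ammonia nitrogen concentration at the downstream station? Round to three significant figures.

After mixing, C = (7.330·0.2400 + 1.820·32.60) / 9.150 = 61.09/9.150 = 6.677 mg/L.
3.8%/h lost → k = −ln(1 − 0.038) = 0.03874 h⁻¹.
After decay, C = 6.677 × e^(−kt) = 6.677 × 0.8456 = 5.646 mg/L.

5.65 mg/L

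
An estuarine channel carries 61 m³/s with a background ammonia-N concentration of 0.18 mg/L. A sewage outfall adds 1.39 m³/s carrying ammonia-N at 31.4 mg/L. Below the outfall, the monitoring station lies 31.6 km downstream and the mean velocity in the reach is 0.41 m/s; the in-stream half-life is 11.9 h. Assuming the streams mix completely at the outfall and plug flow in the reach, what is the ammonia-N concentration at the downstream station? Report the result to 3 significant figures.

0.252 mg/L

Mixed concentration C = ΣQC/ΣQ = (61.00·0.1800 + 1.390·31.40) / 62.39 = 54.63/62.39 = 0.8756 mg/L.
Travel time t = 31.6·1000 / 0.41 = 77070 s = 21.41 h.
Half-life 11.9 h → k = ln 2 / 11.9 = 0.05825 h⁻¹ = 1.398 d⁻¹.
After decay, C = 0.8756 × e^(−kt) = 0.8756 × 0.2874 = 0.2516 mg/L.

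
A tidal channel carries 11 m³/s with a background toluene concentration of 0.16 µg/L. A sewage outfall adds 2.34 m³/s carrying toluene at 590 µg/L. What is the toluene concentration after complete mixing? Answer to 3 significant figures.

Conservation of mass: C = (11.00·0.1600 + 2.340·590.0) / 13.34 = 1382/13.34 = 103.6 µg/L.

104 µg/L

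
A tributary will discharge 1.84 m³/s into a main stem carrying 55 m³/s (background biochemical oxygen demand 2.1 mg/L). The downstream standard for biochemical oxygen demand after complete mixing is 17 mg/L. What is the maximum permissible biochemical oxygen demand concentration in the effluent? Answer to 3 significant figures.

At the limit, (Qr·Cr + Qe·Cₑ)/(Qr + Qe) = 17:
Cₑ = (56.84·17 − 55.00·2.100) / 1.840 = 462.4 mg/L.

462 mg/L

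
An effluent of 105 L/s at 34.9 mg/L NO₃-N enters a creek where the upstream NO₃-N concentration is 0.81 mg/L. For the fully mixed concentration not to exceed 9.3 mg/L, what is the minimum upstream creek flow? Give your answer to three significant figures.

Set C_mix = 9.3: (Q·0.8100 + 105.0·34.90) / (Q + 105.0) = 9.3
→ Q = 105.0·(34.90 − 9.3)/(9.3 − 0.8100) = 316.6 L/s.

317 L/s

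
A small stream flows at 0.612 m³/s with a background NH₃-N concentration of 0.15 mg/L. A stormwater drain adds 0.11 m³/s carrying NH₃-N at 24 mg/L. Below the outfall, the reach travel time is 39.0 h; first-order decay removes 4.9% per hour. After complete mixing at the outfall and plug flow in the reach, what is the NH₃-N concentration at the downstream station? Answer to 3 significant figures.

Conservation of mass: C = (0.6120·0.1500 + 0.1100·24.00) / 0.7220 = 2.732/0.7220 = 3.784 mg/L.
4.9%/h lost → k = −ln(1 − 0.049) = 0.05024 h⁻¹.
After decay, C = 3.784 × e^(−kt) = 3.784 × 0.1409 = 0.5333 mg/L.

0.533 mg/L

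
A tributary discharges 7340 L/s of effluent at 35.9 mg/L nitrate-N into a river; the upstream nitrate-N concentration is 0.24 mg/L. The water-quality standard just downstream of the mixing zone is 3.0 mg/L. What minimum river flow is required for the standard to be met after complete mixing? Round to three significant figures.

Set C_mix = 3.0: (Q·0.2400 + 7340·35.90) / (Q + 7340) = 3.0
→ Q = 7340·(35.90 − 3.0)/(3.0 − 0.2400) = 87490 L/s.

87500 L/s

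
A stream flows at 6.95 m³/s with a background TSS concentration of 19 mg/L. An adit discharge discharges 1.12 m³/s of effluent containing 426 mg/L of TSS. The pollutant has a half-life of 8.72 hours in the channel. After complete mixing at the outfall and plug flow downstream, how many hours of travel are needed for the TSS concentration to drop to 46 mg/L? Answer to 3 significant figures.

Flow-weighted average: C = (6.950·19.00 + 1.120·426.0) / 8.070 = 609.2/8.070 = 75.49 mg/L.
Half-life 8.72 h → k = ln 2 / 8.72 = 0.07949 h⁻¹ = 1.908 d⁻¹.
75.49·exp(−k·t) = 46 → t = ln(75.49/46)/k = 22430 s = 6.231 h.

6.23 h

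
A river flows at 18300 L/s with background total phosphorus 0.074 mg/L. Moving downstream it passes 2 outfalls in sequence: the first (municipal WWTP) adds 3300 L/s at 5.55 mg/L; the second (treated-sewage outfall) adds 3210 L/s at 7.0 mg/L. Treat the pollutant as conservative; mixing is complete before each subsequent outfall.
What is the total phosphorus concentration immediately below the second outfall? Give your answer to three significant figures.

1.70 mg/L

After outfall 1: Q = 18300 + 3300 = 21600 L/s; C = (18300·0.07400 + 3300·5.550)/21600 = 0.9106 mg/L.
After outfall 2: Q = 21600 + 3210 = 24810 L/s; C = (21600·0.9106 + 3210·7.000)/24810 = 1.698 mg/L.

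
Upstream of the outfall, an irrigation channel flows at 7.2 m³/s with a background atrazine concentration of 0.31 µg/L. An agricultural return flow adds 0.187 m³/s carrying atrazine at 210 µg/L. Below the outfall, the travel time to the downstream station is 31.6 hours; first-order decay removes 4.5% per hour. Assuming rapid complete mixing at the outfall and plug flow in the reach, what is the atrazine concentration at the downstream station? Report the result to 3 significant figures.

1.31 µg/L

After mixing, C = (7.200·0.3100 + 0.1870·210.0) / 7.387 = 41.50/7.387 = 5.618 µg/L.
4.5%/h lost → k = −ln(1 − 0.045) = 0.04604 h⁻¹.
Decay over the reach: 5.618·exp(−kt) = 5.618·0.2334 = 1.311 µg/L.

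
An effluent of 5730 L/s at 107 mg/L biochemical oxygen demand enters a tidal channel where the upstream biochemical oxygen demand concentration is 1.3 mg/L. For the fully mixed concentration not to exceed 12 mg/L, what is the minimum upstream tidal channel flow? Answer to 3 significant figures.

Set C_mix = 12: (Q·1.300 + 5730·107.0) / (Q + 5730) = 12
→ Q = 5730·(107.0 − 12)/(12 − 1.300) = 50870 L/s.

50900 L/s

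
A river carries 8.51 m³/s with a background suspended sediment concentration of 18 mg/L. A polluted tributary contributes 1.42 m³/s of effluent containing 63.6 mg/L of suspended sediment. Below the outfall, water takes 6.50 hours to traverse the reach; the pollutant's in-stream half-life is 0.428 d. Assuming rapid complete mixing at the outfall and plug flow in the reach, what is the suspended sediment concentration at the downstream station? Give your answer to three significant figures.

Mass balance: C = (8.510·18.00 + 1.420·63.60) / 9.930 = 243.5/9.930 = 24.52 mg/L.
Half-life 0.428 d → k = ln 2 / 0.428 = 1.620 d⁻¹.
First-order decay: C = 24.52·exp(−k·t) = 24.52·0.6449 = 15.81 mg/L.

15.8 mg/L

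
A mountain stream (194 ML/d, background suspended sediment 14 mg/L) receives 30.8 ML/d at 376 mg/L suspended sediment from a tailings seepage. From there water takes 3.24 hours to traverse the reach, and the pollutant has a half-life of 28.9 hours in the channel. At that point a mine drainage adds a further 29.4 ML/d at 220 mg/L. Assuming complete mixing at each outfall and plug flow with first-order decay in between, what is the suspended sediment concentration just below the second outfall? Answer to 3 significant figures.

77.5 mg/L

Mass balance: C = (194.0·14.00 + 30.80·376.0) / 224.8 = 14300/224.8 = 63.60 mg/L; combined flow 224.8 ML/d.
Half-life 28.9 h → k = ln 2 / 28.9 = 0.02398 h⁻¹ = 0.5756 d⁻¹.
First-order decay: C = 63.60·exp(−k·t) = 63.60·0.9252 = 58.84 mg/L.
At the second outfall, C = (224.8·58.84 + 29.40·220.0) / (224.8 + 29.40) = 77.48 mg/L.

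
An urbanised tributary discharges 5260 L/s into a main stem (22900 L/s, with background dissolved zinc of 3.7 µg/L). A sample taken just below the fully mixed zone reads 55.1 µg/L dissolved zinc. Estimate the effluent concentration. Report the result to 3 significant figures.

279 µg/L

Mass balance: 22900·3.700 + 5260·Cₑ = 28160·55.10
→ Cₑ = (28160·55.10 − 22900·3.700) / 5260 = 278.9 µg/L.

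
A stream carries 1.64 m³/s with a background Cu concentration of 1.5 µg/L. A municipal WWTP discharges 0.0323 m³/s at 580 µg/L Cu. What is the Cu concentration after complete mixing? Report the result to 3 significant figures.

Conservation of mass: C = (1.640·1.500 + 0.03230·580.0) / 1.672 = 21.19/1.672 = 12.67 µg/L.

12.7 µg/L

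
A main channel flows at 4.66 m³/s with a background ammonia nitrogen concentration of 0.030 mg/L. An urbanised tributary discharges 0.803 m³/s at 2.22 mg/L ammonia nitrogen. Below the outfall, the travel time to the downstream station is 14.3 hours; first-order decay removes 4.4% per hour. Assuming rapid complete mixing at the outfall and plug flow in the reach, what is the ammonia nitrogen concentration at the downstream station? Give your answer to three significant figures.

0.185 mg/L

After mixing, C = (4.660·0.03000 + 0.8030·2.220) / 5.463 = 1.922/5.463 = 0.3519 mg/L.
4.4%/h lost → k = −ln(1 − 0.044) = 0.04500 h⁻¹.
First-order decay: C = 0.3519·exp(−k·t) = 0.3519·0.5255 = 0.1849 mg/L.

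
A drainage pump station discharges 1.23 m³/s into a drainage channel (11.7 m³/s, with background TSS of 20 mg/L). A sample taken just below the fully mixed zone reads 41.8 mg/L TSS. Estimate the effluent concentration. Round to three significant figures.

249 mg/L

Mass balance: 11.70·20.00 + 1.230·Cₑ = 12.93·41.80
→ Cₑ = (12.93·41.80 − 11.70·20.00) / 1.230 = 249.2 mg/L.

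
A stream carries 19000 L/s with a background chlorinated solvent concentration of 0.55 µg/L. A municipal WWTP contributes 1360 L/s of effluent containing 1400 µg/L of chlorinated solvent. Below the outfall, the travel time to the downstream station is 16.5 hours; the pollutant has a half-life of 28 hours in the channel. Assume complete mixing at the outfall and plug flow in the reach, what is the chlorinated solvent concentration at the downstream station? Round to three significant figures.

62.5 µg/L

Mass balance: C = (19000·0.5500 + 1360·1400) / 20360 = 1914000/20360 = 94.03 µg/L.
Half-life 28 h → k = ln 2 / 28 = 0.02476 h⁻¹ = 0.5941 d⁻¹.
First-order decay: C = 94.03·exp(−k·t) = 94.03·0.6647 = 62.50 µg/L.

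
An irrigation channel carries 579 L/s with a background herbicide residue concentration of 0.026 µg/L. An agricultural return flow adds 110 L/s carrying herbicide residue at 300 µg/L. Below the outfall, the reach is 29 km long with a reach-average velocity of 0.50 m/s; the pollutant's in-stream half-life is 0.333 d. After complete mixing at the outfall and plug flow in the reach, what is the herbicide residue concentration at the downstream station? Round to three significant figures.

Mass balance: C = (579.0·0.02600 + 110.0·300.0) / 689.0 = 33020/689.0 = 47.92 µg/L.
Travel time t = 29·1000 / 0.50 = 58000 s = 16.11 h.
Half-life 0.333 d → k = ln 2 / 0.333 = 2.082 d⁻¹.
First-order decay: C = 47.92·exp(−k·t) = 47.92·0.2473 = 11.85 µg/L.

11.8 µg/L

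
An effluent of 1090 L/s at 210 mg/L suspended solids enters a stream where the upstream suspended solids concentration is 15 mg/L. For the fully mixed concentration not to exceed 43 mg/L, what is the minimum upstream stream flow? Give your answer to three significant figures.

6500 L/s

Set C_mix = 43: (Q·15.00 + 1090·210.0) / (Q + 1090) = 43
→ Q = 1090·(210.0 − 43)/(43 − 15.00) = 6501 L/s.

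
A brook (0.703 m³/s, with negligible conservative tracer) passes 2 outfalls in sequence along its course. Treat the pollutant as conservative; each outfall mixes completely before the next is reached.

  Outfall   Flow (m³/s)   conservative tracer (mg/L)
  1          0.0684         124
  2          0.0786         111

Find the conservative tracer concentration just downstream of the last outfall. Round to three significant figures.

After outfall 1: Q = 0.7030 + 0.06840 = 0.7714 m³/s; C = (0.7030·0 + 0.06840·124.0)/0.7714 = 11.00 mg/L.
After outfall 2: Q = 0.7714 + 0.07860 = 0.8500 m³/s; C = (0.7714·11.00 + 0.07860·111.0)/0.8500 = 20.24 mg/L.

20.2 mg/L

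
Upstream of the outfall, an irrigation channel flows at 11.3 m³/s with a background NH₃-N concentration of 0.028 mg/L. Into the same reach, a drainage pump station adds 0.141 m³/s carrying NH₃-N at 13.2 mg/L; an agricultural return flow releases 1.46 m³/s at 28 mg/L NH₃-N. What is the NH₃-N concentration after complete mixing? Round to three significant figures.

Mixed concentration C = ΣQC/ΣQ = (11.30·0.02800 + 0.1410·13.20 + 1.460·28.00) / 12.90 = 43.06/12.90 = 3.338 mg/L.

3.34 mg/L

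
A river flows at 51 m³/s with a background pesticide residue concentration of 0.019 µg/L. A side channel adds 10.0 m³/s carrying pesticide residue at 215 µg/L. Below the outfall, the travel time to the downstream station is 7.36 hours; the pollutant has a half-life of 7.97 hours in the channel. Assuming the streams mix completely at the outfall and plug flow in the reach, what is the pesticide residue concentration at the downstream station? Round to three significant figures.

Flow-weighted average: C = (51.00·0.01900 + 10.00·215.0) / 61.00 = 2151/61.00 = 35.26 µg/L.
Half-life 7.97 h → k = ln 2 / 7.97 = 0.08697 h⁻¹ = 2.087 d⁻¹.
Decay over the reach: 35.26·exp(−kt) = 35.26·0.5272 = 18.59 µg/L.

18.6 µg/L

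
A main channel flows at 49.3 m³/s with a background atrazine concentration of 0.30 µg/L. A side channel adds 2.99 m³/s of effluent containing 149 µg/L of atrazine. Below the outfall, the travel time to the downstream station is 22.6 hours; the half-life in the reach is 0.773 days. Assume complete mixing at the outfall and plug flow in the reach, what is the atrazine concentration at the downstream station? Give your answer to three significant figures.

3.78 µg/L

After mixing, C = (49.30·0.3000 + 2.990·149.0) / 52.29 = 460.3/52.29 = 8.803 µg/L.
Half-life 0.773 d → k = ln 2 / 0.773 = 0.8967 d⁻¹.
Decay over the reach: 8.803·exp(−kt) = 8.803·0.4298 = 3.784 µg/L.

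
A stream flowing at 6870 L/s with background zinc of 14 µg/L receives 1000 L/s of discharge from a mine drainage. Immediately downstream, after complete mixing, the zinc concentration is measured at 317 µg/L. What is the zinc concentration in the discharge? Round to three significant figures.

Mass balance: 6870·14.00 + 1000·Cₑ = 7870·317.0
→ Cₑ = (7870·317.0 − 6870·14.00) / 1000 = 2399 µg/L.

2400 µg/L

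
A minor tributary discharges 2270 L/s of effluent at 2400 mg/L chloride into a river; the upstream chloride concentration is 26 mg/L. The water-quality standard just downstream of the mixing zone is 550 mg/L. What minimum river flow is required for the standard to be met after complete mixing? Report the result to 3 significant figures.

Set C_mix = 550: (Q·26.00 + 2270·2400) / (Q + 2270) = 550
→ Q = 2270·(2400 − 550)/(550 − 26.00) = 8014 L/s.

8010 L/s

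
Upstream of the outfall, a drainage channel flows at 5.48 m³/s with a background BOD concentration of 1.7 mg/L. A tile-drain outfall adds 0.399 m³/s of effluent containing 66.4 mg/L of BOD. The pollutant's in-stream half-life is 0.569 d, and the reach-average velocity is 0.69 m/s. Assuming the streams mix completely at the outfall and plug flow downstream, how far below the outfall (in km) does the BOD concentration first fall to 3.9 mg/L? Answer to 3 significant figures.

Conservation of mass: C = (5.480·1.700 + 0.3990·66.40) / 5.879 = 35.81/5.879 = 6.091 mg/L.
Half-life 0.569 d → k = ln 2 / 0.569 = 1.218 d⁻¹.
Set 6.091·exp(−k·t) = 3.9 → t = ln(6.091/3.9)/k = 31620 s = 8.784 h.
Distance = v·t = 0.69·31620 = 21820 m = 21.82 km.

21.8 km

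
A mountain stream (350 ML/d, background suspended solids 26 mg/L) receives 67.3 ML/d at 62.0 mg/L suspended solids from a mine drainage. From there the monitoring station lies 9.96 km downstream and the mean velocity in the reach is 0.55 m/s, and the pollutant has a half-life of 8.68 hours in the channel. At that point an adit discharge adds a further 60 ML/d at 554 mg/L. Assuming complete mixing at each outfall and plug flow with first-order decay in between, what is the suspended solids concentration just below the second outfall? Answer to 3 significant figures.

88.3 mg/L

Conservation of mass: C = (350.0·26.00 + 67.30·62.00) / 417.3 = 13270/417.3 = 31.81 mg/L; combined flow 417.3 ML/d.
Travel time t = 9.96·1000 / 0.55 = 18110 s = 5.030 h.
Half-life 8.68 h → k = ln 2 / 8.68 = 0.07986 h⁻¹ = 1.917 d⁻¹.
After decay, C = 31.81 × e^(−kt) = 31.81 × 0.6692 = 21.28 mg/L.
At the second outfall, C = (417.3·21.28 + 60.00·554.0) / (417.3 + 60.00) = 88.25 mg/L.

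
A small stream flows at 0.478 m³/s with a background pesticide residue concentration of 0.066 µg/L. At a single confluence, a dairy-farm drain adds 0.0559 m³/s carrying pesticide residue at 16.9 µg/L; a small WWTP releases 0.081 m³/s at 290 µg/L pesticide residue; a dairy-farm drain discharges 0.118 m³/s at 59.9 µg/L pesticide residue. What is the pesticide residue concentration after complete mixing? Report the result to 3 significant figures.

Mixed concentration C = ΣQC/ΣQ = (0.4780·0.06600 + 0.05590·16.90 + 0.08100·290.0 + 0.1180·59.90) / 0.7329 = 31.53/0.7329 = 43.03 µg/L.

43.0 µg/L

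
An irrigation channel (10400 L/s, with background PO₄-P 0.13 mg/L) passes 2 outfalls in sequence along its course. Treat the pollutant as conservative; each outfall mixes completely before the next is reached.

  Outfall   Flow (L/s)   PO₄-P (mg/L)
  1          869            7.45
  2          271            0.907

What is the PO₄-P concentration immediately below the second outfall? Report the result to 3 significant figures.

After outfall 1: Q = 10400 + 869.0 = 11270 L/s; C = (10400·0.1300 + 869.0·7.450)/11270 = 0.6945 mg/L.
After outfall 2: Q = 11270 + 271.0 = 11540 L/s; C = (11270·0.6945 + 271.0·0.9070)/11540 = 0.6995 mg/L.

0.699 mg/L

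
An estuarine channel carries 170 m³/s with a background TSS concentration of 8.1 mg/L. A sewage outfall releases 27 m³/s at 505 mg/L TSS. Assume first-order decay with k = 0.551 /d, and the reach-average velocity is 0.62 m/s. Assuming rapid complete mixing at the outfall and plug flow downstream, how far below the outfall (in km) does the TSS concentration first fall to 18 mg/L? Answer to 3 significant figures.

After mixing, C = (170.0·8.100 + 27.00·505.0) / 197.0 = 15010/197.0 = 76.20 mg/L.
Set 76.20·exp(−k·t) = 18 → t = ln(76.20/18)/k = 226300 s = 62.85 h.
Distance = v·t = 0.62·226300 = 140300 m = 140.3 km.

140 km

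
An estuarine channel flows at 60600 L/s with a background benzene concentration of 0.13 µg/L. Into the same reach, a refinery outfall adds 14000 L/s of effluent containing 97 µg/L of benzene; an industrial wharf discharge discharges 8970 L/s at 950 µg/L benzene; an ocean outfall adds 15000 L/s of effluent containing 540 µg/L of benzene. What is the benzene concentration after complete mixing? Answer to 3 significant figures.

After mixing, C = (60600·0.1300 + 14000·97.00 + 8970·950.0 + 15000·540.0) / 98570 = 17990000/98570 = 182.5 µg/L.

182 µg/L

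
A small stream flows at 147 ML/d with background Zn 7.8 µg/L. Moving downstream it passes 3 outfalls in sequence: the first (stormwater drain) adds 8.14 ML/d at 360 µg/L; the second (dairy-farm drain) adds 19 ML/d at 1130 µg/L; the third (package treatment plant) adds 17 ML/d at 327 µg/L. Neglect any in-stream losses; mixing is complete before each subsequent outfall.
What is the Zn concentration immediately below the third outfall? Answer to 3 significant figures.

Below outfall 1: Q → 155.1 ML/d, C = (147.0·7.800 + 8.140·360.0)/155.1 = 26.28 µg/L.
Below outfall 2: Q → 174.1 ML/d, C = (155.1·26.28 + 19.00·1130)/174.1 = 146.7 µg/L.
Below outfall 3: Q → 191.1 ML/d, C = (174.1·146.7 + 17.00·327.0)/191.1 = 162.7 µg/L.

163 µg/L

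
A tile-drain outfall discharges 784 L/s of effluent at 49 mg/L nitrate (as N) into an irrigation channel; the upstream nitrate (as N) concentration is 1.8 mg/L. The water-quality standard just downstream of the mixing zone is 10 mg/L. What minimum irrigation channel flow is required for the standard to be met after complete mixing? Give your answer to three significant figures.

3730 L/s

Set C_mix = 10: (Q·1.800 + 784.0·49.00) / (Q + 784.0) = 10
→ Q = 784.0·(49.00 − 10)/(10 − 1.800) = 3729 L/s.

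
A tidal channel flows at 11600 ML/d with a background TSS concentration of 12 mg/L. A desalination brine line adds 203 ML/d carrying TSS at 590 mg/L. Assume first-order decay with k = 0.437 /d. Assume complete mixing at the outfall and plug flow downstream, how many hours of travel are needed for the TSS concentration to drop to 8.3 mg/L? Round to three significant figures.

Mass balance: C = (11600·12.00 + 203.0·590.0) / 11800 = 259000/11800 = 21.94 mg/L.
21.94·exp(−k·t) = 8.3 → t = ln(21.94/8.3)/k = 192200 s = 53.39 h.

53.4 h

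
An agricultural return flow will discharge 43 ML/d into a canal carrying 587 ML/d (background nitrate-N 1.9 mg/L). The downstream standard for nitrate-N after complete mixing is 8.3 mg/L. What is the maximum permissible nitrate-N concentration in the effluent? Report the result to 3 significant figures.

95.7 mg/L

At the limit, (Qr·Cr + Qe·Cₑ)/(Qr + Qe) = 8.3:
Cₑ = (630.0·8.3 − 587.0·1.900) / 43.00 = 95.67 mg/L.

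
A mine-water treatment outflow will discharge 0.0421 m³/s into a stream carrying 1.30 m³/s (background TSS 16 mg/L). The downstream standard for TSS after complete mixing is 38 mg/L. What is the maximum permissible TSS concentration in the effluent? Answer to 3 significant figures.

At the limit, (Qr·Cr + Qe·Cₑ)/(Qr + Qe) = 38:
Cₑ = (1.342·38 − 1.300·16.00) / 0.04210 = 717.3 mg/L.

717 mg/L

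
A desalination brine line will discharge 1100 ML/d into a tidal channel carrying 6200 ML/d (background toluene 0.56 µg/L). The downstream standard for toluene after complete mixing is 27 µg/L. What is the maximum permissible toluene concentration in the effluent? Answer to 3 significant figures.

At the limit, (Qr·Cr + Qe·Cₑ)/(Qr + Qe) = 27:
Cₑ = (7300·27 − 6200·0.5600) / 1100 = 176.0 µg/L.

176 µg/L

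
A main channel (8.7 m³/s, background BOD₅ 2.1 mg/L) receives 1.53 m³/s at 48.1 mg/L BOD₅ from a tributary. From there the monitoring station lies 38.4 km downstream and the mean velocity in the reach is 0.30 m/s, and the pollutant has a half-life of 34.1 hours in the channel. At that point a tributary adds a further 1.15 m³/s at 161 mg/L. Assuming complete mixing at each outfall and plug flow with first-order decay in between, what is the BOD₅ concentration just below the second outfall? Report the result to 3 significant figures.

20.2 mg/L

Conservation of mass: C = (8.700·2.100 + 1.530·48.10) / 10.23 = 91.86/10.23 = 8.980 mg/L; combined flow 10.23 m³/s.
Travel time t = 38.4·1000 / 0.30 = 128000 s = 35.56 h.
Half-life 34.1 h → k = ln 2 / 34.1 = 0.02033 h⁻¹ = 0.4878 d⁻¹.
Applying C = C₀e^(−kt): 8.980 × 0.4854 = 4.359 mg/L.
Second outfall: C = (10.23·4.359 + 1.150·161.0)/11.38 = 20.19 mg/L.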